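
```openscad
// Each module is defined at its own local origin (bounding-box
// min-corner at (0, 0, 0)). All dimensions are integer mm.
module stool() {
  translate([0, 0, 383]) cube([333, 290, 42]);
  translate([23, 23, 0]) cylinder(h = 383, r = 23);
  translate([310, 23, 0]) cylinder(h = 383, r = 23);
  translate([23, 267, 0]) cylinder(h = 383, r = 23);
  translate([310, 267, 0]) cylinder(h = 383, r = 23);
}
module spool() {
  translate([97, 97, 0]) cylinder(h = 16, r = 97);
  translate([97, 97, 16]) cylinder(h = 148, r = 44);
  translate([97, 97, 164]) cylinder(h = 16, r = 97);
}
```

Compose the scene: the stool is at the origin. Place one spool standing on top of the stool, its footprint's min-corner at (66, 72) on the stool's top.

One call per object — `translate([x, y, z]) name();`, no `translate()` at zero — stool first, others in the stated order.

stool();
translate([66, 72, 425]) spool();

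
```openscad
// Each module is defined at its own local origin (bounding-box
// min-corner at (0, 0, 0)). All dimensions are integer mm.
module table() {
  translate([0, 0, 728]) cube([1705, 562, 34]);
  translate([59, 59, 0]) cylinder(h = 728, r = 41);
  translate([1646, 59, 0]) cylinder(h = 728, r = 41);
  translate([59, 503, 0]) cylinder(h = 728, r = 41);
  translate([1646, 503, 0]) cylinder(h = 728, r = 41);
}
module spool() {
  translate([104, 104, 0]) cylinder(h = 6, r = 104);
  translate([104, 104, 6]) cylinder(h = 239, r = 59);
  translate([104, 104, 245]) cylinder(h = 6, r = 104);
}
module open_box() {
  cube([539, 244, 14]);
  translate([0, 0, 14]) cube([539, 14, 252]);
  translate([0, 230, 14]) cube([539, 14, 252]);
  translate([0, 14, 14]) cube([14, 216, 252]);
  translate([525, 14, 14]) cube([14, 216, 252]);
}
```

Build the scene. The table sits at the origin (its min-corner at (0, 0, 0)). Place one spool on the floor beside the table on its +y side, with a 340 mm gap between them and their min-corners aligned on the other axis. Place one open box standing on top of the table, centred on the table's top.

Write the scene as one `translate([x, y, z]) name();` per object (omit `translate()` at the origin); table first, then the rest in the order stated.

table();
translate([0, 902, 0]) spool();
translate([583, 159, 762]) open_box();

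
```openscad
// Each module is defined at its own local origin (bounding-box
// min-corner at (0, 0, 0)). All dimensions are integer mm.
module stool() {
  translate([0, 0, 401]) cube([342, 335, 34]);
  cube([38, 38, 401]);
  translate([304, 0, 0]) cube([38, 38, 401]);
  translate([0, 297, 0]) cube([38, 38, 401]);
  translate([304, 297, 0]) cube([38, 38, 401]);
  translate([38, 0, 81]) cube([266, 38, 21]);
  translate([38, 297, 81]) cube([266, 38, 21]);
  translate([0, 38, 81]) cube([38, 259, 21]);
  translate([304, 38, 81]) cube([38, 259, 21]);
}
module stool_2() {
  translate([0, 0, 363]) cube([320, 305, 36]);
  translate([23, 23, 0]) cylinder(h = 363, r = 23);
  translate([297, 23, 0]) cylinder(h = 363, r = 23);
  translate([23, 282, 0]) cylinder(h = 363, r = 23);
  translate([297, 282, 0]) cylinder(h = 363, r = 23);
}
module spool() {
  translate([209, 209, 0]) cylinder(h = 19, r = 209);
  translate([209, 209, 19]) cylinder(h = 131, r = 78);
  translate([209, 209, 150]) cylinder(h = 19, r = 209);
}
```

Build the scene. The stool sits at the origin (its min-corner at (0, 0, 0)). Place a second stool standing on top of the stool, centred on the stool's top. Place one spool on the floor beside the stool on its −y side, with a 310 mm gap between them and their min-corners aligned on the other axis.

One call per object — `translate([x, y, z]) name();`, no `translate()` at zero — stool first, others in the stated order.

stool();
translate([11, 15, 435]) stool_2();
translate([0, -728, 0]) spool();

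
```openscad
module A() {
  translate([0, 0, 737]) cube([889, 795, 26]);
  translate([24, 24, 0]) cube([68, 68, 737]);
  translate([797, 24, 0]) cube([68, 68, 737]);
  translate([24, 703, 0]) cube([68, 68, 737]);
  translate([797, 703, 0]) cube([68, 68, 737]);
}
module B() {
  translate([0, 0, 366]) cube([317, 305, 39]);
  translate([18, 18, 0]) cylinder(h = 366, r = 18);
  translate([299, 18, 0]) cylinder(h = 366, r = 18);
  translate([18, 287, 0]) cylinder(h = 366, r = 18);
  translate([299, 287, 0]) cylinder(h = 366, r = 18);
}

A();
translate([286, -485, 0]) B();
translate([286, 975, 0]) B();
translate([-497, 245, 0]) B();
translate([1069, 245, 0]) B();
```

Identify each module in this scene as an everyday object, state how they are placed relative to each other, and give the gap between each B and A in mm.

A is a table. B is a stool. Four stools sit around the table at the −y, +y, −x, +x sides. The gap between each stool and the table is 180 mm.

Each stool's nearest face is 180 mm from the table's bounding box.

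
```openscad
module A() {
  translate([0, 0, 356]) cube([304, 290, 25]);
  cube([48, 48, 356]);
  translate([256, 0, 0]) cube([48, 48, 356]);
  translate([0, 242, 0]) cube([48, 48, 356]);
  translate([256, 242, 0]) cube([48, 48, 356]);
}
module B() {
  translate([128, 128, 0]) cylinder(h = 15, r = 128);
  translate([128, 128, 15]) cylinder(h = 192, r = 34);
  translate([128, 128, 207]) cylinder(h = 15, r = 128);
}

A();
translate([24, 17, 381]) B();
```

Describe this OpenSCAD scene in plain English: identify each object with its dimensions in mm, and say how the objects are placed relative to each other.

A is a four-legged stool. The seat is a 304×290×25 mm slab whose top surface is at z = 381 mm; four square legs, each 48×48 mm in cross-section, run from the floor (z = 0) to the underside of the seat, each flush with a corner of the seat.

B is a spool: two coaxial disc flanges of radius 128 mm and thickness 15 mm, joined by a core cylinder of radius 34 mm and height 192 mm. The lower flange rests on z = 0 and the three cylinders share a vertical axis.

The spool is on top of the stool, centred.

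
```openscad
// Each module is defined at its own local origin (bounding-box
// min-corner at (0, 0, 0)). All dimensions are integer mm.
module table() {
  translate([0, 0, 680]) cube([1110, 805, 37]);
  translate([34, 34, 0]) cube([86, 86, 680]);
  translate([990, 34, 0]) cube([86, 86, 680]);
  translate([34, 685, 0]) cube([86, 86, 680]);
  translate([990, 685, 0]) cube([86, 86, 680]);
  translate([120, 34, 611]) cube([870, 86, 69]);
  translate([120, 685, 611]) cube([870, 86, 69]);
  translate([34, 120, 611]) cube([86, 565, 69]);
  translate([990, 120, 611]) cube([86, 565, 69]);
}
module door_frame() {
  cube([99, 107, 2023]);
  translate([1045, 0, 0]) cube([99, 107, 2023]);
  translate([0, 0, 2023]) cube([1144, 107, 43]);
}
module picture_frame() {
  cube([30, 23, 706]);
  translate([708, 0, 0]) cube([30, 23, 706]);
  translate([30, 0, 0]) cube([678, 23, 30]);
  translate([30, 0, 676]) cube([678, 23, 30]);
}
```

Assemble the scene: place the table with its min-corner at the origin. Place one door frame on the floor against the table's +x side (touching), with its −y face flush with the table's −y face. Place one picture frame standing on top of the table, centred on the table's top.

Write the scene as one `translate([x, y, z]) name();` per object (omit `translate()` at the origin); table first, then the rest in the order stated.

table();
translate([1110, 0, 0]) door_frame();
translate([186, 391, 717]) picture_frame();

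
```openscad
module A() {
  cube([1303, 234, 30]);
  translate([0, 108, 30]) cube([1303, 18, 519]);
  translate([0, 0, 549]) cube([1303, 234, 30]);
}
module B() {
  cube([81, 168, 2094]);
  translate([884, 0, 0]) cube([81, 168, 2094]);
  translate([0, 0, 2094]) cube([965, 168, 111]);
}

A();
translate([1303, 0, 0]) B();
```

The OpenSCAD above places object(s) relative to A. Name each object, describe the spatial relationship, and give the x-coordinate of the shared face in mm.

The I-beam's +x face and the door frame's −x face are both at x = 1303 mm.

A is an I-beam. B is a door frame. The door frame is against the I-beam's +x side, with their −y faces flush. The x-coordinate of the shared face is 1303 mm.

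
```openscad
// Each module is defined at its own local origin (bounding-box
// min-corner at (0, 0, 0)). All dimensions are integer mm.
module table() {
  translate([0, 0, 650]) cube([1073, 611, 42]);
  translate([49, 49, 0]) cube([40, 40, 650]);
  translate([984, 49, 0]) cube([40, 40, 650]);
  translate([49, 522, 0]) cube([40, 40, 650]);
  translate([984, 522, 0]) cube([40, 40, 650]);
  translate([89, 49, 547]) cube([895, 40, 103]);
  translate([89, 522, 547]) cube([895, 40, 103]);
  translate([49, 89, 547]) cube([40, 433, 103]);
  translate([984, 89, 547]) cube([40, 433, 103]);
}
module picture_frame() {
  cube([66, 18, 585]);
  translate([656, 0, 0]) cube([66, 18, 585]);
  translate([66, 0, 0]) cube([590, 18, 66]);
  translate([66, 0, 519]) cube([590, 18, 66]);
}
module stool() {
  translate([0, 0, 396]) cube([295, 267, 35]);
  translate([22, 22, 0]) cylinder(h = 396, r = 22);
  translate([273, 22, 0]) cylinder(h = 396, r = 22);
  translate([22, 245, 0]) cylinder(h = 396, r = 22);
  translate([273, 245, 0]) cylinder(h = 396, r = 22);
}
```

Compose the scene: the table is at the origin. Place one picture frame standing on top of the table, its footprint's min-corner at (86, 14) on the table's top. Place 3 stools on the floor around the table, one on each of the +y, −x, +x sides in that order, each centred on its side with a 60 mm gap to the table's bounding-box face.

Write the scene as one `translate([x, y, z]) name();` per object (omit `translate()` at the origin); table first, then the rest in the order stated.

table();
translate([86, 14, 692]) picture_frame();
translate([389, 671, 0]) stool();
translate([-355, 172, 0]) stool();
translate([1133, 172, 0]) stool();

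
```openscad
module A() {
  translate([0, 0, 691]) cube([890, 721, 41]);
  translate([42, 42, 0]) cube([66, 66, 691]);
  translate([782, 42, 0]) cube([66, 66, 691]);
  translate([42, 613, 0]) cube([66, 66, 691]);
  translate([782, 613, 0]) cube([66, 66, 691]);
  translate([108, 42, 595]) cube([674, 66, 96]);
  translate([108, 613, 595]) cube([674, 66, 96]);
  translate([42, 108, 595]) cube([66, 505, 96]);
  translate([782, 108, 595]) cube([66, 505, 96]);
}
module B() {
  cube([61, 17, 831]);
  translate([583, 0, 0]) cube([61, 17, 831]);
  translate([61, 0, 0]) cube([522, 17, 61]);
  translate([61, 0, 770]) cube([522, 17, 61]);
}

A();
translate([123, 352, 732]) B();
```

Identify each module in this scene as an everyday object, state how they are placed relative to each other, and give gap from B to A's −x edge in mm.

The picture frame's min-x is at 123; the table's min-x is 0; gap = 123 mm.

A is a table. B is a picture frame. The picture frame is on top of the table, centred. The gap from the picture frame to the table's −x edge is 123 mm.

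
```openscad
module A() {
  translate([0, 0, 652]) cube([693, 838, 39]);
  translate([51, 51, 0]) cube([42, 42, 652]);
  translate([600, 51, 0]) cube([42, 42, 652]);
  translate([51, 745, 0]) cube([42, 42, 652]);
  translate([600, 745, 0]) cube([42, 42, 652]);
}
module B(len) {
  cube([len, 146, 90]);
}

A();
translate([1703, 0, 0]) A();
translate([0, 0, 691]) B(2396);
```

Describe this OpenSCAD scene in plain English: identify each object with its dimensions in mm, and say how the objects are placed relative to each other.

A is a rectangular dining table. The top is 693×838×39 mm with its upper surface at z = 691 mm. It stands on four 42×42 mm square legs, each inset 51 mm from the nearest pair of top edges, running from the floor to the underside of the top.

B is a rectangular beam 2396 mm long (x), 146 mm deep (y), 90 mm thick (z).

The beam spans the tops of two tables placed 1010 mm apart, resting at z = 691 mm.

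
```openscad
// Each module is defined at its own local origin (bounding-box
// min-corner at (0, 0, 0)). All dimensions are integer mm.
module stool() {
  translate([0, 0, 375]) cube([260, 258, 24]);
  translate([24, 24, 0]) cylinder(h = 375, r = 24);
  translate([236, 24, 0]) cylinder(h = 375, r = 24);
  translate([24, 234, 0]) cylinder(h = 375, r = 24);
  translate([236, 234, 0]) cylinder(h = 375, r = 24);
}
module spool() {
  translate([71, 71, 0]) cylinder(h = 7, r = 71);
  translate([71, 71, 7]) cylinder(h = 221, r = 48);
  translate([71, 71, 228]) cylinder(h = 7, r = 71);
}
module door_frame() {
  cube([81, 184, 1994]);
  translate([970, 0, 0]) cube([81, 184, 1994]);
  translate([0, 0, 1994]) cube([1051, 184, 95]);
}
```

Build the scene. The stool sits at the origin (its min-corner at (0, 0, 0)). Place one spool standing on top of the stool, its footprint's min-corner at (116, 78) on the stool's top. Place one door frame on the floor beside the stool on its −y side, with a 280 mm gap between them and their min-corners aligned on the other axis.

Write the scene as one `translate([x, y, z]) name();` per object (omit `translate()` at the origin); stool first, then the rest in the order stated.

stool();
translate([116, 78, 399]) spool();
translate([0, -464, 0]) door_frame();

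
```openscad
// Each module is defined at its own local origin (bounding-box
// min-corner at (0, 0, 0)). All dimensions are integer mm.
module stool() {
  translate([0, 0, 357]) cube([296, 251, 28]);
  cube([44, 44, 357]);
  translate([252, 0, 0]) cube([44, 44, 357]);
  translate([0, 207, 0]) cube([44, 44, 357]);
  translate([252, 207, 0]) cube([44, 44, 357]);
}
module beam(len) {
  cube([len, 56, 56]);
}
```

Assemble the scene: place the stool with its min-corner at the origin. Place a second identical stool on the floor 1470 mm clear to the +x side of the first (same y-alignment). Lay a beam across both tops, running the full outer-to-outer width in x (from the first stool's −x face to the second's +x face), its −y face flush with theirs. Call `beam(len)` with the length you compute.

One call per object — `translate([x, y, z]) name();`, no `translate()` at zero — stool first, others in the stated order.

stool();
translate([1766, 0, 0]) stool();
translate([0, 0, 385]) beam(2062);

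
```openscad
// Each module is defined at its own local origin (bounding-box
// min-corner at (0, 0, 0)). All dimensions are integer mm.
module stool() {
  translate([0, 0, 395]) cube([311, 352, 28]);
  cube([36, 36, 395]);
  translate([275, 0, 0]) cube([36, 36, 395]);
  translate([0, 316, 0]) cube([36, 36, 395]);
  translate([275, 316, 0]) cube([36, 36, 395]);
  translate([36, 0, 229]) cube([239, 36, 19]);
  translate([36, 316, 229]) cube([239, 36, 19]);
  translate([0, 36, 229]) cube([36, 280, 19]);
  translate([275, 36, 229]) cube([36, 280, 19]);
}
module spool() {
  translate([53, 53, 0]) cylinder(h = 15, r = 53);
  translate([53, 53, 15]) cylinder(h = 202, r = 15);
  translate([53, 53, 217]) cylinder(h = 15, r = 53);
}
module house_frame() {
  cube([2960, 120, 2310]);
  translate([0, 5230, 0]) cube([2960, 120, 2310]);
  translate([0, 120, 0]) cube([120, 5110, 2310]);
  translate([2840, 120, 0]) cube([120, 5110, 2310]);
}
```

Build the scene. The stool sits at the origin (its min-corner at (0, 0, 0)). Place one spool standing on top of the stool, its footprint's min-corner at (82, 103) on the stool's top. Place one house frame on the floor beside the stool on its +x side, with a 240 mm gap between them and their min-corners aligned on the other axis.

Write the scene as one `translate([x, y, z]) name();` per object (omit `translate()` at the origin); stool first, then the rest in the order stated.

stool();
translate([82, 103, 423]) spool();
translate([551, 0, 0]) house_frame();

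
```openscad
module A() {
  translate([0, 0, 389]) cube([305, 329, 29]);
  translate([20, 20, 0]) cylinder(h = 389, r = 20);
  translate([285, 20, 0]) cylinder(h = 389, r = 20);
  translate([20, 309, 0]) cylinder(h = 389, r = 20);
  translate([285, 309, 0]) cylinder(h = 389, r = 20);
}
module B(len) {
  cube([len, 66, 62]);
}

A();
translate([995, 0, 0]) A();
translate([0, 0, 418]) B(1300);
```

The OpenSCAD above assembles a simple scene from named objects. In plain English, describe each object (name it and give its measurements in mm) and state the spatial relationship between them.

A is a four-legged stool. The seat is a 305×329×29 mm slab whose top surface is at z = 418 mm; four round legs, each 40 mm in diameter, run from the floor (z = 0) to the underside of the seat, each leg's axis is inset half a diameter from the nearest pair of seat edges (so the leg's bounding box is flush with the corner).

B is a rectangular beam 1300 mm long (x), 66 mm deep (y), 62 mm thick (z).

The beam spans the tops of two stools placed 690 mm apart, resting at z = 418 mm.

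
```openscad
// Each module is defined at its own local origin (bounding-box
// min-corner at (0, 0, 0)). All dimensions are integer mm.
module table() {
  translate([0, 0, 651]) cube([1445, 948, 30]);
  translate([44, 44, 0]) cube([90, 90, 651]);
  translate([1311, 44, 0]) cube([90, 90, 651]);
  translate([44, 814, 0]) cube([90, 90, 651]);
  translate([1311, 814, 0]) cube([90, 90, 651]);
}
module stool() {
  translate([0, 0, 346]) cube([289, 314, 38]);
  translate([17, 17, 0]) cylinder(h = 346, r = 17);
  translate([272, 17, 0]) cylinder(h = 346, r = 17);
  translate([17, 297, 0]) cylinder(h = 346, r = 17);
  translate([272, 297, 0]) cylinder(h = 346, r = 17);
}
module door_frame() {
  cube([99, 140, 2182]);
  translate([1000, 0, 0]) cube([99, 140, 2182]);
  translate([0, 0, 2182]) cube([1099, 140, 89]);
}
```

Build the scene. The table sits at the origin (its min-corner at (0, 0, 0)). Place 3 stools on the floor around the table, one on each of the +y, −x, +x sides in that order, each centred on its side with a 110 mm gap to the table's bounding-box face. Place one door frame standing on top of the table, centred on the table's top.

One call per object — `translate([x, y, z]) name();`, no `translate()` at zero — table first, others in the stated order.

table();
translate([578, 1058, 0]) stool();
translate([-399, 317, 0]) stool();
translate([1555, 317, 0]) stool();
translate([173, 404, 681]) door_frame();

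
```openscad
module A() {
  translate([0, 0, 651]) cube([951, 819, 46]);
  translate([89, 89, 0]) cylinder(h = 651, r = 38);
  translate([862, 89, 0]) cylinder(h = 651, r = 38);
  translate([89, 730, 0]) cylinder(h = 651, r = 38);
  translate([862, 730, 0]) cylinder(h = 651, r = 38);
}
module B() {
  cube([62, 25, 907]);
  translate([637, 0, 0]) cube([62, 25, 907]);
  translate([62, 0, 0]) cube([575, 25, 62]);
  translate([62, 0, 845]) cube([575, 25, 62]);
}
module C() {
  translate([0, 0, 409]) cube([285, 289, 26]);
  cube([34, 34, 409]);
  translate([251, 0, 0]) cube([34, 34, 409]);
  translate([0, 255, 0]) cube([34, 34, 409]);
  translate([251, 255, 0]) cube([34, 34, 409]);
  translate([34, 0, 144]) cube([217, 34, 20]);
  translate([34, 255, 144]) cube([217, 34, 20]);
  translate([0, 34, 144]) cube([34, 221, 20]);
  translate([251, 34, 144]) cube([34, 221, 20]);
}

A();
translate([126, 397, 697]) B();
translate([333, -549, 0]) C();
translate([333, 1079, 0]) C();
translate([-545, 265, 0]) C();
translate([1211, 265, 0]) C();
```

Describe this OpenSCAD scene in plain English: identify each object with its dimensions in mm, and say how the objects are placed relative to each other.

A is a table: top 951 mm (x) × 819 mm (y), 46 mm thick, upper face at z = 697 mm, on four round legs of 76 mm diameter, each leg's bounding box inset 51 mm from the nearest pair of top edges, running from z = 0 to the bottom of the top.

B is a picture frame with a 575×783 mm rectangular opening (x by z) and a uniform 62 mm border on every side. Frame depth is 25 mm along y. It is built from two vertical stiles running the full outside height and two horizontal rails spanning the gap between the stiles.

C is a four-legged stool. The seat is 285×289 mm, 26 mm thick, top at z = 435 mm. It stands on four square legs, each 34×34 mm in cross-section, from z = 0 to the seat underside, each flush with a corner of the seat. Four stretchers, 34 mm wide and 20 mm tall, connect adjacent legs with their undersides at z = 144 mm, each running between the inner faces of the legs it joins and aligned with the legs' outer faces on the other axis.

The picture frame is on top of the table, centred. Four stools sit around the table at the −y, +y, −x, +x sides.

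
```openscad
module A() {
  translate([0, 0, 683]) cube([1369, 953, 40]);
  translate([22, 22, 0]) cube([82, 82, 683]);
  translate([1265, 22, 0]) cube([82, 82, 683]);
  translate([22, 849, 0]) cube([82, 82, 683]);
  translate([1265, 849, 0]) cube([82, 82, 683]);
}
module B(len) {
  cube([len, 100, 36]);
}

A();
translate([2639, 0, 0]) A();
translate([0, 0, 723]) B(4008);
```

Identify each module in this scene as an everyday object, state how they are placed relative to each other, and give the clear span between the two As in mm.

Second table starts at x = 2639; first ends at x = 1369; clear span = 2639 − 1369 = 1270 mm.

A is a table. B is a beam. A beam spans the tops of two tables. The clear span between the two tables is 1270 mm.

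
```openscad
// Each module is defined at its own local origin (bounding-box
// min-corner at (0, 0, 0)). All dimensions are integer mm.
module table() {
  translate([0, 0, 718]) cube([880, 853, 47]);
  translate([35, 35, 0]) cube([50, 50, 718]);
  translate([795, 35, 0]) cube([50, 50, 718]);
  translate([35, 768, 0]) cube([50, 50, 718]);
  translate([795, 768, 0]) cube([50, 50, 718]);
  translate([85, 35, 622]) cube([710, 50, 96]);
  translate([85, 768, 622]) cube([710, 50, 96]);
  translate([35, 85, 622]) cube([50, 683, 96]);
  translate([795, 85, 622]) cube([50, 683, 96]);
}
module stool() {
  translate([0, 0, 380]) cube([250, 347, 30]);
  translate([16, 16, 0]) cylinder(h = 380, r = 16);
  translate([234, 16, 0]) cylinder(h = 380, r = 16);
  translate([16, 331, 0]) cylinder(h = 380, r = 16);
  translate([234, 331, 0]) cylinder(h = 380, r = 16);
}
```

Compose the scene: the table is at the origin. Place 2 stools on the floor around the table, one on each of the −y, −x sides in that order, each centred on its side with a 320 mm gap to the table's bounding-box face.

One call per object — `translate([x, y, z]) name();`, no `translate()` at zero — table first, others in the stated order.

table();
translate([315, -667, 0]) stool();
translate([-570, 253, 0]) stool();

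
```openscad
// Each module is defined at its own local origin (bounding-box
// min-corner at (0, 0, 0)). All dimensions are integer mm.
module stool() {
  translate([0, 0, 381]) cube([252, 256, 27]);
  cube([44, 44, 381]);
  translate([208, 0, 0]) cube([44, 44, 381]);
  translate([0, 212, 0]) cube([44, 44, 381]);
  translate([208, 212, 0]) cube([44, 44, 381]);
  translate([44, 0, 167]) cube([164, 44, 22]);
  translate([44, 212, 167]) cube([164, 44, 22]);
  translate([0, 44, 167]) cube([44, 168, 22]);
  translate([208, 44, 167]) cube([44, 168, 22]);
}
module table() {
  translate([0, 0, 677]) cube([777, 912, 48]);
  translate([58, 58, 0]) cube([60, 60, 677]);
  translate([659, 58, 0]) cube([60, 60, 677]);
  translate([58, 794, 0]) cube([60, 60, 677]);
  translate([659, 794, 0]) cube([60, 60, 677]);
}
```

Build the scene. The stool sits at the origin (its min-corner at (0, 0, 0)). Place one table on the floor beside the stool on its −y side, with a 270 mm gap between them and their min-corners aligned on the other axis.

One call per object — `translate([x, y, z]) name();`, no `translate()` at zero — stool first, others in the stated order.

stool();
translate([0, -1182, 0]) table();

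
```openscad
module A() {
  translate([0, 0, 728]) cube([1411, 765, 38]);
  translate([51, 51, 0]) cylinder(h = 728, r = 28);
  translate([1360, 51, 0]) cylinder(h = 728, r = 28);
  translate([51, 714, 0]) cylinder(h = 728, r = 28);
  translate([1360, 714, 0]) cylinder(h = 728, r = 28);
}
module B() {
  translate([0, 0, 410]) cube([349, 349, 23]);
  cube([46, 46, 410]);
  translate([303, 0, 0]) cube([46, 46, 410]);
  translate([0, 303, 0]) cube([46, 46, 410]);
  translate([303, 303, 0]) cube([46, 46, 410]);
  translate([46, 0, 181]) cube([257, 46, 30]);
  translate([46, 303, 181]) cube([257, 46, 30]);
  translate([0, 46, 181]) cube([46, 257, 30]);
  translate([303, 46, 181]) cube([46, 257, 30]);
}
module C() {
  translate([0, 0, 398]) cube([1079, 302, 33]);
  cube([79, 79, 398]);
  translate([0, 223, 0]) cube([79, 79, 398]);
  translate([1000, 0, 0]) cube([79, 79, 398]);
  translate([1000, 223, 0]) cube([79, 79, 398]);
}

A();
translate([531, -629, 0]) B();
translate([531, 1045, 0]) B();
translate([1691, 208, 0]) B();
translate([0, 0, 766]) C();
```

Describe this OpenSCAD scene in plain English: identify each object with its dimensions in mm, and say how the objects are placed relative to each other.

A is a table: top 1411 mm (x) × 765 mm (y), 38 mm thick, upper face at z = 766 mm, on four round legs of 56 mm diameter, each leg's bounding box inset 23 mm from the nearest pair of top edges, running from z = 0 to the bottom of the top.

B is a four-legged stool. The seat is 349×349 mm, 23 mm thick, top at z = 433 mm. It stands on four square legs, each 46×46 mm in cross-section, from z = 0 to the seat underside, each flush with a corner of the seat. Four stretchers, 46 mm wide and 30 mm tall, connect adjacent legs with their undersides at z = 181 mm, each running between the inner faces of the legs it joins and aligned with the legs' outer faces on the other axis.

C is a long wooden bench with a 1079 mm (x) × 302 mm (y) seat, 33 mm thick, its top surface 431 mm above the floor. Four 79 mm square legs at the seat corners, flush with the edges, run from z = 0 to the seat underside.

Three stools sit around the table at the −y, +y, +x sides. The bench is on top of the table.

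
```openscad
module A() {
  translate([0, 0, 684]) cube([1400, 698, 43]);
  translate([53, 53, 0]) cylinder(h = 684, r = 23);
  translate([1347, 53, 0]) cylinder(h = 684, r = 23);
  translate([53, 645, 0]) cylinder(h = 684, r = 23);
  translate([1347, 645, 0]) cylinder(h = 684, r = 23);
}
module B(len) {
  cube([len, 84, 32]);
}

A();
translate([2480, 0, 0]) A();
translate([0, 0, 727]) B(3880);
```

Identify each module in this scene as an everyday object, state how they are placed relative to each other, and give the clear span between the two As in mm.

A is a table. B is a beam. A beam spans the tops of two tables. The clear span between the two tables is 1080 mm.

Second table starts at x = 2480; first ends at x = 1400; clear span = 2480 − 1400 = 1080 mm.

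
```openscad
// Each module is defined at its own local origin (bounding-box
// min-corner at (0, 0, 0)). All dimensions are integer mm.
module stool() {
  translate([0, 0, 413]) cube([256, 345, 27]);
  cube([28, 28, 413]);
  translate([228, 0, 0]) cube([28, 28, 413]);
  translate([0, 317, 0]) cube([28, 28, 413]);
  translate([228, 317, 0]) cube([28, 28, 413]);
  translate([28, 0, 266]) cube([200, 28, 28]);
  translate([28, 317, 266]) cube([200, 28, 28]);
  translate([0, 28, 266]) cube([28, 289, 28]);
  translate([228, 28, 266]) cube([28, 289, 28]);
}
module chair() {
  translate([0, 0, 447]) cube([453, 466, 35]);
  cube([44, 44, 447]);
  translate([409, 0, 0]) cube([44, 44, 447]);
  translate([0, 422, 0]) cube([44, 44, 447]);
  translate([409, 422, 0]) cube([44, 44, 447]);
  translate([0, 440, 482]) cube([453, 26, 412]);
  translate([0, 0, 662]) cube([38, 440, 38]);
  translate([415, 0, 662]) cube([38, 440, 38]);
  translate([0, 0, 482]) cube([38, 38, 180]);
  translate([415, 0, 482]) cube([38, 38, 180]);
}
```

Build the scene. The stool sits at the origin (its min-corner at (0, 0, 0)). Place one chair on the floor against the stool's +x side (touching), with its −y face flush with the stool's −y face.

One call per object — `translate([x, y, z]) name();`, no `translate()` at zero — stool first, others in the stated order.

stool();
translate([256, 0, 0]) chair();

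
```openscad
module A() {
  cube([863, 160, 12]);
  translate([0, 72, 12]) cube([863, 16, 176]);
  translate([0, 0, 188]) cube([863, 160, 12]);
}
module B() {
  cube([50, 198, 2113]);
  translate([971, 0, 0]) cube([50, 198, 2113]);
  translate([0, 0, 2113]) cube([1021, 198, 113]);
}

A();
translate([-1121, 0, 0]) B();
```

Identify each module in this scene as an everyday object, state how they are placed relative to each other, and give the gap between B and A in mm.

A is an I-beam. B is a door frame. The door frame is on the floor beside the I-beam on its −x side. The gap between the door frame and the I-beam is 100 mm.

The door frame's nearest face is 100 mm from the I-beam's −x face.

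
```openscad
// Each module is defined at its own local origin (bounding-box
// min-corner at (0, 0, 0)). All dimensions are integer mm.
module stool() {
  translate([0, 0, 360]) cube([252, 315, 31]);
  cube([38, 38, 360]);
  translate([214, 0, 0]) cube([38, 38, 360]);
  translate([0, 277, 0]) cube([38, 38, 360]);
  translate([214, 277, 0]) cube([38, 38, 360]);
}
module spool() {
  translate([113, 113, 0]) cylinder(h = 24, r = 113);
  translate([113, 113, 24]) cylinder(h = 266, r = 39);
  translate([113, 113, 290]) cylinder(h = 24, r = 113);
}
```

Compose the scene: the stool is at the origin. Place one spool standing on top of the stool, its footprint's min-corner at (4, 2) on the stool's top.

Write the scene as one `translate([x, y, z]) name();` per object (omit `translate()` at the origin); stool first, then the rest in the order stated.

stool();
translate([4, 2, 391]) spool();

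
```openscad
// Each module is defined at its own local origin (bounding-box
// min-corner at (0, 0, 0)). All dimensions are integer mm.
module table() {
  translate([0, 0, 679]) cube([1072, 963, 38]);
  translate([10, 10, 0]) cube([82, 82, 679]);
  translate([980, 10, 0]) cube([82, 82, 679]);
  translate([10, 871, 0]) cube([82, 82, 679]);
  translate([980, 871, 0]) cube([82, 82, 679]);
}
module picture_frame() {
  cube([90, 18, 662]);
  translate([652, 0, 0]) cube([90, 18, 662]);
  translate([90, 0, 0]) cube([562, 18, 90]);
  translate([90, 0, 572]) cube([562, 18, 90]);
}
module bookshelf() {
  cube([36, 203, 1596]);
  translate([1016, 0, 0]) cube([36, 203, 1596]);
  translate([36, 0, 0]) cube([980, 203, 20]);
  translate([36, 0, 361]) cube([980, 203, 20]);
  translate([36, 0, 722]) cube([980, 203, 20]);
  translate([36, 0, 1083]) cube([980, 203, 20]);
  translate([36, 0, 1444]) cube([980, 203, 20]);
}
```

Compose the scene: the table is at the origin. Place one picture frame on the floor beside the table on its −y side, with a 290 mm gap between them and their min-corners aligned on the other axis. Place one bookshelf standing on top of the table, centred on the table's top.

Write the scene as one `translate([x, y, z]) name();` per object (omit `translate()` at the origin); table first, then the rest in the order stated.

table();
translate([0, -308, 0]) picture_frame();
translate([10, 380, 717]) bookshelf();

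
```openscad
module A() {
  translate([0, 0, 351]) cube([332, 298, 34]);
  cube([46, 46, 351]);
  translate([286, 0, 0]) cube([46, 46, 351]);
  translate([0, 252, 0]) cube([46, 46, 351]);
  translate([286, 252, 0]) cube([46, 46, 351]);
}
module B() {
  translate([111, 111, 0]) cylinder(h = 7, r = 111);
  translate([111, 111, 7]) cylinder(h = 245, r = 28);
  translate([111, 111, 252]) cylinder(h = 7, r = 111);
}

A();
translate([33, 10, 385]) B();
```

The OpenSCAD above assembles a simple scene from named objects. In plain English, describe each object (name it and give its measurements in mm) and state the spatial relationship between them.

A is a simple wooden stool: a rectangular seat 332 mm (x) by 298 mm (y), 34 mm thick, top face at z = 385 mm, on four square legs, each 46×46 mm in cross-section. The legs rest on z = 0, each flush with a corner of the seat.

B is a spool: two coaxial disc flanges of radius 111 mm and thickness 7 mm, joined by a core cylinder of radius 28 mm and height 245 mm. The lower flange rests on z = 0 and the three cylinders share a vertical axis.

The spool is on top of the stool.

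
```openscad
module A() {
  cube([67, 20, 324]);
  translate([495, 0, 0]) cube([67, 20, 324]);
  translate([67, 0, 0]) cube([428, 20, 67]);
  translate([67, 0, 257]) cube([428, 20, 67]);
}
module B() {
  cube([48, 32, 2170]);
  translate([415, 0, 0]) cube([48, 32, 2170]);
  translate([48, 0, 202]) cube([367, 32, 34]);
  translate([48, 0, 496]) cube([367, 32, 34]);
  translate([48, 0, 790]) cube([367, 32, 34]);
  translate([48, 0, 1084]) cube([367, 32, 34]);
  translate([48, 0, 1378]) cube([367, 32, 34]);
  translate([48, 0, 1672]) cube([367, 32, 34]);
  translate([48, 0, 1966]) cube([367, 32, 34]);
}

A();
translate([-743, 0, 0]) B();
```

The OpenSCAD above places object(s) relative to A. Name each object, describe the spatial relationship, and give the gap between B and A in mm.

A is a picture frame. B is a ladder. The ladder is on the floor beside the picture frame on its −x side. The gap between the ladder and the picture frame is 280 mm.

The ladder's nearest face is 280 mm from the picture frame's −x face.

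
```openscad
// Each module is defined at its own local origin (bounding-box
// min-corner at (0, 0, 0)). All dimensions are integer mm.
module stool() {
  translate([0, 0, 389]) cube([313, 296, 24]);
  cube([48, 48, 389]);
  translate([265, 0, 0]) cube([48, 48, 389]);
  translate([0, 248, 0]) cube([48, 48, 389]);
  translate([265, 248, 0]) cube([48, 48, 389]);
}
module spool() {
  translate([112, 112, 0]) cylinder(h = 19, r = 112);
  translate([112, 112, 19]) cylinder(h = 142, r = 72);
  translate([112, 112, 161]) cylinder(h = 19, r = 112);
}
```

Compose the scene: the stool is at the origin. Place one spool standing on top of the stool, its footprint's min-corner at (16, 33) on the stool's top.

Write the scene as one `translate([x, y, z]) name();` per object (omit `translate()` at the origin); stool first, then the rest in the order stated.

stool();
translate([16, 33, 413]) spool();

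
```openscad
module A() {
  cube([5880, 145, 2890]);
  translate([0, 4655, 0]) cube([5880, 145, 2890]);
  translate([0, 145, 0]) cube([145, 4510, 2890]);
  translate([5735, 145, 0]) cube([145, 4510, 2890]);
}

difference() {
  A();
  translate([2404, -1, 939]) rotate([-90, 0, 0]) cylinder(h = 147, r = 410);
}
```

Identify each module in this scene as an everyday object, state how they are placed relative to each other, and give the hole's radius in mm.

A is a house frame. The house frame has a circular hole through its front wall. The hole's radius is 410 mm.

The subtracted cylinder has r = 410 mm.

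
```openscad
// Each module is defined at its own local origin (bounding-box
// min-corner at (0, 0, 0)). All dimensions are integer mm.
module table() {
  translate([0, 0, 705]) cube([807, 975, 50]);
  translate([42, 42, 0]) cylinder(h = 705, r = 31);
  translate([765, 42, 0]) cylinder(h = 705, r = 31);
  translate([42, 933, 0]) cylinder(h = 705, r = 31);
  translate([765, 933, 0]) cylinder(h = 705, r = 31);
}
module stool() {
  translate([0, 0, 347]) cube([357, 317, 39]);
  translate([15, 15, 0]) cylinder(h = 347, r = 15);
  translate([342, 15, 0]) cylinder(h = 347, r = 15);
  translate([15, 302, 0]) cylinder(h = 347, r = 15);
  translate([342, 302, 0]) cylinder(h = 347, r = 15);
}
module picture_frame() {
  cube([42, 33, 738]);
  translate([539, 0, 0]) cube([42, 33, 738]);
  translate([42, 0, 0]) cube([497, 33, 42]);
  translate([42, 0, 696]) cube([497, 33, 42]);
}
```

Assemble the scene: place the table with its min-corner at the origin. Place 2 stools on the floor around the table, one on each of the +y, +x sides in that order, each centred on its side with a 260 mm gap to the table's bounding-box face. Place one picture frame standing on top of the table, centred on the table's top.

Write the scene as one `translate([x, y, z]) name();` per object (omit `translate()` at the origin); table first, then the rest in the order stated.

table();
translate([225, 1235, 0]) stool();
translate([1067, 329, 0]) stool();
translate([113, 471, 755]) picture_frame();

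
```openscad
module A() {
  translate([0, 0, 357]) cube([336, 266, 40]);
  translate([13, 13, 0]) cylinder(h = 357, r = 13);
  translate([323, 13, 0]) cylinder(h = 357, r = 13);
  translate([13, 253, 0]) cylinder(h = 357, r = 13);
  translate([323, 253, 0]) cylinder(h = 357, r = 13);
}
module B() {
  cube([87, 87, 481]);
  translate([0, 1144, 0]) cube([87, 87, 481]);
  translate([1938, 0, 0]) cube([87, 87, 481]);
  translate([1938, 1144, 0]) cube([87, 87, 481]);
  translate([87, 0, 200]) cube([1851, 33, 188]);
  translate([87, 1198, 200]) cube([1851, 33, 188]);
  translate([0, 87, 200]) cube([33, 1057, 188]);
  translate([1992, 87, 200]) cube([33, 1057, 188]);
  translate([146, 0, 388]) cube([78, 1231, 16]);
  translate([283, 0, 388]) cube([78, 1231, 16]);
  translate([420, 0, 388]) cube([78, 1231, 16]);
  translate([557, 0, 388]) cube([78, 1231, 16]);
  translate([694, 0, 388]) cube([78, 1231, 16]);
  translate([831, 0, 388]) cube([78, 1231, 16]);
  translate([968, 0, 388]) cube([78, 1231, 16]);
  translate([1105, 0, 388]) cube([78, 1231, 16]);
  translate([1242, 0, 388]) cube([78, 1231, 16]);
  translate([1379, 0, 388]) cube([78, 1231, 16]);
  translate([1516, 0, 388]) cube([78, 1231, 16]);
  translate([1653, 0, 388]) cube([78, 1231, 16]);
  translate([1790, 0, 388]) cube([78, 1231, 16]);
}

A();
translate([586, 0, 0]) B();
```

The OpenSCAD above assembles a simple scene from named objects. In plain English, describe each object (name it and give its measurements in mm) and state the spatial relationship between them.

A is a simple wooden stool: a rectangular seat 336 mm (x) by 266 mm (y), 40 mm thick, top face at z = 397 mm, on four round legs, each 26 mm in diameter. The legs rest on z = 0, each leg's axis is inset half a diameter from the nearest pair of seat edges (so the leg's bounding box is flush with the corner).

B is a bed frame 2025 mm long (x) by 1231 mm wide (y). Four 87×87 mm corner posts, 481 mm tall, at the corners of the footprint. Four rails of 33 mm thickness and 188 mm height run between adjacent posts with their undersides at z = 200 mm, their outer faces flush with the outside of the frame (the two x-running rails run between the posts' inner faces; the two y-running rails run between the posts' inner faces). 13 slats, each 78 mm wide (x) and 16 mm thick, lie across the top of the two x-running rails, running the full 1231 mm width of the frame in y; the slats are evenly spaced along x between the inner faces of the end posts with equal gaps (rounded down to the nearest mm) at the −x end and between each pair — any rounding remainder accumulates at the +x end.

The bed frame is on the floor beside the stool on its +x side.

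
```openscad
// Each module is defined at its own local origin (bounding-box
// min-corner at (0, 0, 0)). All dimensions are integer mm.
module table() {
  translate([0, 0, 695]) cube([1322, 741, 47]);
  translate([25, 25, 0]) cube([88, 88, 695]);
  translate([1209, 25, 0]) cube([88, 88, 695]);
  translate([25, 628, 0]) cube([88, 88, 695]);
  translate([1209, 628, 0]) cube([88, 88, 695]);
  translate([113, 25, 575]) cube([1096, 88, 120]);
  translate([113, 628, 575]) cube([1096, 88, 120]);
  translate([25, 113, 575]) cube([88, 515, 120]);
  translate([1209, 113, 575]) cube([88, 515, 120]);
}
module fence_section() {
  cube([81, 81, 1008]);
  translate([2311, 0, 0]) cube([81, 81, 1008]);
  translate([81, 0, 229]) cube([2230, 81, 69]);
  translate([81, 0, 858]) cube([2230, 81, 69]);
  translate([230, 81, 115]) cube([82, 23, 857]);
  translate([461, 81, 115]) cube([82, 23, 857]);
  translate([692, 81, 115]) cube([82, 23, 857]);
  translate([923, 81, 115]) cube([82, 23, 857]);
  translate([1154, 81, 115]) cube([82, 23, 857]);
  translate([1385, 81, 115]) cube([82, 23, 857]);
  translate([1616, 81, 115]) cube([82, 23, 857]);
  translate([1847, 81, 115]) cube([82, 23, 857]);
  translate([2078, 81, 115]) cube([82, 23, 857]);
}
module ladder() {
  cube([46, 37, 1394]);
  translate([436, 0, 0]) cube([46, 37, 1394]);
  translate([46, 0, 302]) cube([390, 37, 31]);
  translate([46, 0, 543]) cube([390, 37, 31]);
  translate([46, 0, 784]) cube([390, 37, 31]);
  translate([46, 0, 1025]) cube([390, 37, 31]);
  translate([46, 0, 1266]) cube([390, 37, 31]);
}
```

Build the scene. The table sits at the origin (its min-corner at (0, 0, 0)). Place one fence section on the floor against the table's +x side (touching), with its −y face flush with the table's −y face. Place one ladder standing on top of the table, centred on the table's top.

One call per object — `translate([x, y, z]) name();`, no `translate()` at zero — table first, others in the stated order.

table();
translate([1322, 0, 0]) fence_section();
translate([420, 352, 742]) ladder();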